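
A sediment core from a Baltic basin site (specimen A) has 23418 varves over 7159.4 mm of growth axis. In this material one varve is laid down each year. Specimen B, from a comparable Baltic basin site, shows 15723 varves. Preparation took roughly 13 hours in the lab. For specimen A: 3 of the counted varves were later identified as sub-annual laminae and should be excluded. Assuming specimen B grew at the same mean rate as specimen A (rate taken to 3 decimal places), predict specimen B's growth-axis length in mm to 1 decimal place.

Specimen A: correcting the raw count gives 23418 − 3 = 23415 true varves.
A: Mean rate = 7159.4 mm / 23415 years ≈ 0.306 mm/yr.
B's length ≈ 0.306 × 15723 = 4811.2 mm.

4811.2 mm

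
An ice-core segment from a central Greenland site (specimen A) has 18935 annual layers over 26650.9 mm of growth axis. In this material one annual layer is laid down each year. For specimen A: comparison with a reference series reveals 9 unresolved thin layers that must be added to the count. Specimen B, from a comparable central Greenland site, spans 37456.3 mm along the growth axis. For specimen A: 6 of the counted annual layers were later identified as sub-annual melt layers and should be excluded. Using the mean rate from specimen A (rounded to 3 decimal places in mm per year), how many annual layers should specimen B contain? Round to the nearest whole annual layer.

Specimen A: after corrections the count is 18935 − 6 + 9 = 18938 annual layers.
A: Mean rate = 26650.9 mm / 18938 years ≈ 1.407 mm/year.
B spans 37456.3 / 1.407 = 26621.39 years ≈ 26621 annual layers.

26621 annual layers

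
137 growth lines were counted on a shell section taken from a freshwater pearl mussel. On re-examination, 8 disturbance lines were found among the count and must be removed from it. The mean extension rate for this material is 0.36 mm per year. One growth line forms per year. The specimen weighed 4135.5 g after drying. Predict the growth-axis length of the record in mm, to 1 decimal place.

46.4 mm

Adjusted count: 137 − 8 = 129 growth lines.
Predicted length = 0.36 mm/year × 129 years = 46.4 mm.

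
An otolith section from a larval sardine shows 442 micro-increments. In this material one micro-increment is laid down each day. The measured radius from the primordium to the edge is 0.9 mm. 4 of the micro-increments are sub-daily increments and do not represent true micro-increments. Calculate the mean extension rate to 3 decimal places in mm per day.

0.002 mm per day

Adjusted count: 442 − 4 = 438 micro-increments.
Extension rate ≈ 0.9 / 438 = 0.002 mm per day.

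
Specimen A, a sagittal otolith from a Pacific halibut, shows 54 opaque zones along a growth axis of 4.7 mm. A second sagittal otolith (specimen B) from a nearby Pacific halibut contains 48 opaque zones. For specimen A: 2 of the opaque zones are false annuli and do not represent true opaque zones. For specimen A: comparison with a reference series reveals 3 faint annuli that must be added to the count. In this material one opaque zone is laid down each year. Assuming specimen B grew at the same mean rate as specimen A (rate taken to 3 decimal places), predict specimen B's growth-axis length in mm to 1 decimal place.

4.1 mm

Specimen A: adjusted count: 54 − 2 + 3 = 55 opaque zones.
A: Extension rate ≈ 4.7 / 55 = 0.085 mm/yr.
Length of B = 0.085 × 48 = 4.1 mm.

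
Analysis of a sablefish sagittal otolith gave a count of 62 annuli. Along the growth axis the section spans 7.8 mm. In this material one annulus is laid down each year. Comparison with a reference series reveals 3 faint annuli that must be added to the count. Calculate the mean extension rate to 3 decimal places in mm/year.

0.120 mm/year

Correcting the raw count gives 62 + 3 = 65 true annuli.
Mean rate = 7.8 mm / 65 years ≈ 0.120 mm/year.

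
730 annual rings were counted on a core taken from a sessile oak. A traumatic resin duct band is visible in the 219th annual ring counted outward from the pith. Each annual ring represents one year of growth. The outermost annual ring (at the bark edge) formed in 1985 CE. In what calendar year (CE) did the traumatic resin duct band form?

The traumatic resin duct band sits at annual ring 219 from the pith, so 730 − 219 = 511 annual rings formed after it.
The annual ring at the bark edge is 1985 CE, so the traumatic resin duct band dates to 1985 − 511 = 1474 CE.

1474 CE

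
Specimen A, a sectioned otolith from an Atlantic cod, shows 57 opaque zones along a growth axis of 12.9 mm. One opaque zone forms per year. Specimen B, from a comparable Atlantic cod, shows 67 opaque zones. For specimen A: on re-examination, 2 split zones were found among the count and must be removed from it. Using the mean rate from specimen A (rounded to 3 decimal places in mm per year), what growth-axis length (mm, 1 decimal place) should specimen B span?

Specimen A: adjusted count: 57 − 2 = 55 opaque zones.
A: Extension rate ≈ 12.9 / 55 = 0.235 mm per year.
B's length ≈ 0.235 × 67 = 15.7 mm.

15.7 mm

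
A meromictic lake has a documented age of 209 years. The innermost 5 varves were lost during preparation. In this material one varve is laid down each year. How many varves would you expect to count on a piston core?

204 varves

At one varve per year, 209 years correspond to 209 varves.
209 − 5 missed = 204 varves expected in the prepared section.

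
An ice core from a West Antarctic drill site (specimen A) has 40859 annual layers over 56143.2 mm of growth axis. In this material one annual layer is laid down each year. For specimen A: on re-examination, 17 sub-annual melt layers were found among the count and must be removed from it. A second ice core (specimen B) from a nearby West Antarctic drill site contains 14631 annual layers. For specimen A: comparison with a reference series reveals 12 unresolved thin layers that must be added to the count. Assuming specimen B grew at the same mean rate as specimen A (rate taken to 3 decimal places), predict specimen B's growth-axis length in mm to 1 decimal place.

20103.0 mm

Specimen A: correcting the raw count gives 40859 − 17 + 12 = 40854 true annual layers.
A: Extension rate ≈ 56143.2 / 40854 = 1.374 mm/yr.
B's length ≈ 1.374 × 14631 = 20103.0 mm.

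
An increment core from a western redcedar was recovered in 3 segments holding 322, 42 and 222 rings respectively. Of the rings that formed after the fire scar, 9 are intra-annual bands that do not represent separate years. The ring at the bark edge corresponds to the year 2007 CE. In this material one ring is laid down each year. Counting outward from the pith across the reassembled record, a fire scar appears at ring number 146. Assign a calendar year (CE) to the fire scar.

1576 CE

Total rings = 322 + 42 + 222 = 586.
Between ring 146 and the bark edge there are 586 − 146 = 440 rings.
Removing the 9 false rings leaves 440 − 9 = 431 true rings beyond the fire scar.
2007 − 431 = 1576 CE.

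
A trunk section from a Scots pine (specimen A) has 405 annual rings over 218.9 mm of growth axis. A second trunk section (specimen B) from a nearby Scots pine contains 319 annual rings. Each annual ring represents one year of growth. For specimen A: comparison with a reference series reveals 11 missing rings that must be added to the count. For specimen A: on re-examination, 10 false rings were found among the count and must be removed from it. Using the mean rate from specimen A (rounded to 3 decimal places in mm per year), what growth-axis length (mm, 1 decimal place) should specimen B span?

Specimen A: correcting the raw count gives 405 − 10 + 11 = 406 true annual rings.
A: Mean rate = 218.9 mm / 406 years ≈ 0.539 mm per year.
For B, 0.539 mm/year × 319 years = 171.9 mm.

171.9 mm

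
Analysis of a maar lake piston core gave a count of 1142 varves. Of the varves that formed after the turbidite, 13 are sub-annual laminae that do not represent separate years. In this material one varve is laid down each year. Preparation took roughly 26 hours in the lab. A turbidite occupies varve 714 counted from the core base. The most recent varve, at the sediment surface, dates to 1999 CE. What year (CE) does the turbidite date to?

The turbidite sits at varve 714 from the core base, so 1142 − 714 = 428 varves formed after it.
Excluding 13 false varves: 428 − 13 = 415.
The varve at the sediment surface is 1999 CE, so the turbidite dates to 1999 − 415 = 1584 CE.

1584 CE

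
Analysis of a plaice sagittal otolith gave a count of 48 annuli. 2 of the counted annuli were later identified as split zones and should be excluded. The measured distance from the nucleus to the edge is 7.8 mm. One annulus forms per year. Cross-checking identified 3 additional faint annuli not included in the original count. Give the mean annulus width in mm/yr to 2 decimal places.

0.16 mm/yr

True annulus count = 48 − 2 + 3 = 49.
Mean rate = 7.8 mm / 49 years ≈ 0.16 mm/yr.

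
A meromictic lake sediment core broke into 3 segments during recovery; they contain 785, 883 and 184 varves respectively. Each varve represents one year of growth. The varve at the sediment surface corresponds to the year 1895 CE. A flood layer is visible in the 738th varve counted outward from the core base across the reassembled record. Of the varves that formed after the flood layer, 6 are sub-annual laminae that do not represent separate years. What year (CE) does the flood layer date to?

787 CE

Total varves = 785 + 883 + 184 = 1852.
Between varve 738 and the sediment surface there are 1852 − 738 = 1114 varves.
Removing the 6 false varves leaves 1114 − 6 = 1108 true varves beyond the flood layer.
Counting back 1108 years from 1895 CE places the flood layer in 1895 − 1108 = 787 CE.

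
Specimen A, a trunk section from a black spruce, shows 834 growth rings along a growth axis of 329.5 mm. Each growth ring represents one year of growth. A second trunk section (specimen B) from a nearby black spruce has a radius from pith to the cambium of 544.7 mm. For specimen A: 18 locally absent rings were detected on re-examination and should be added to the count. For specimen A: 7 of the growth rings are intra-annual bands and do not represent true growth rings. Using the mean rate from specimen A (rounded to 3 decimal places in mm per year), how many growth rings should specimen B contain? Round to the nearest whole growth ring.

1397 growth rings

Specimen A: adjusted count: 834 − 7 + 18 = 845 growth rings.
A: 329.5 mm over 845 years gives 329.5 / 845 ≈ 0.390 mm per year.
For B, 544.7 / 0.390 = 1396.67 years ≈ 1397 growth rings.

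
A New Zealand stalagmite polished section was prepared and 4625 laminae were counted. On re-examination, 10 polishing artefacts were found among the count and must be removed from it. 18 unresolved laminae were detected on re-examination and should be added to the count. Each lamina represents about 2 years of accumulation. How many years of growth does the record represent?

After corrections the count is 4625 − 10 + 18 = 4633 laminae.
4633 laminae at 2 years each span 4633 × 2 = 9266 years.

9266 years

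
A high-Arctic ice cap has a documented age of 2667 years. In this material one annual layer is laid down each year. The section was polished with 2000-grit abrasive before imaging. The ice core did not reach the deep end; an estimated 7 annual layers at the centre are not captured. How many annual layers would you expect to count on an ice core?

2660 annual layers

Expected annual layers over 2667 years: 2667.
Less the 7 uncaptured annual layers: 2667 − 7 = 2660.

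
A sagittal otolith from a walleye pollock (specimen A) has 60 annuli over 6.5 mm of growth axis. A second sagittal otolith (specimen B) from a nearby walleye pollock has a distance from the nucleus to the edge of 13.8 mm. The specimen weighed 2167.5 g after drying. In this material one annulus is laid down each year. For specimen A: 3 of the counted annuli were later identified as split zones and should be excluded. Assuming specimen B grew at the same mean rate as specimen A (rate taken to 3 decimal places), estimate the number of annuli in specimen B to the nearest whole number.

Specimen A: after corrections the count is 60 − 3 = 57 annuli.
A: 6.5 mm over 57 years gives 6.5 / 57 ≈ 0.114 mm per year.
Specimen B: 13.8 mm / 0.114 mm per year = 121.05 years ≈ 121 annuli.

121 annuli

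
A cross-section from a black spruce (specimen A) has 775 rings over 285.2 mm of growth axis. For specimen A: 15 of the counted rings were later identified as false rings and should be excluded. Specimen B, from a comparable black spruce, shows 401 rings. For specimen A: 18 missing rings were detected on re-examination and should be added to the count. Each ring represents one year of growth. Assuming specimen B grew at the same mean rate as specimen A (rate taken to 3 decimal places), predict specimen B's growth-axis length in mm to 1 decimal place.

147.2 mm

Specimen A: after corrections the count is 775 − 15 + 18 = 778 rings.
A: 285.2 mm over 778 years gives 285.2 / 778 ≈ 0.367 mm/yr.
Length of B = 0.367 × 401 = 147.2 mm.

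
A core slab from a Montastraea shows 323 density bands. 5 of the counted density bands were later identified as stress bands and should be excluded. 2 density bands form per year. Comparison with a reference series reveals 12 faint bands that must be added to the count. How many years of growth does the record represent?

After corrections the count is 323 − 5 + 12 = 330 density bands.
Dividing by 2 density bands per year: 330 / 2 = 165 years.

165 yr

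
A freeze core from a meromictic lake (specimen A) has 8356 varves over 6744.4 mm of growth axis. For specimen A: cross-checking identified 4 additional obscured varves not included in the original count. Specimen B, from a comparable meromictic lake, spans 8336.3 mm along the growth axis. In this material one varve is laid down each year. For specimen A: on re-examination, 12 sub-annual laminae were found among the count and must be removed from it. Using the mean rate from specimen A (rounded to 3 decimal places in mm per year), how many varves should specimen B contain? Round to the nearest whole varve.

10317 varves

Specimen A: true varve count = 8356 − 12 + 4 = 8348.
A: 6744.4 mm over 8348 years gives 6744.4 / 8348 ≈ 0.808 mm/year.
For B, 8336.3 / 0.808 = 10317.20 years ≈ 10317 varves.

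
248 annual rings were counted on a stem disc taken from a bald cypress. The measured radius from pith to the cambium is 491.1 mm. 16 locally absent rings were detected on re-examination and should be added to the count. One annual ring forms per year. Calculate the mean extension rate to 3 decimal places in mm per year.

Adjusted count: 248 + 16 = 264 annual rings.
Extension rate ≈ 491.1 / 264 = 1.860 mm per year.

1.860 mm per year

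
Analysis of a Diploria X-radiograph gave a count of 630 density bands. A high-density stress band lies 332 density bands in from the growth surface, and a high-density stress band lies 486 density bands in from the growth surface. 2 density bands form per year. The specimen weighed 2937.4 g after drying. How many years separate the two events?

77 yr

Separation: 486 − 332 = 154 density bands.
154 density bands at 2 per year is 154 / 2 = 77 years.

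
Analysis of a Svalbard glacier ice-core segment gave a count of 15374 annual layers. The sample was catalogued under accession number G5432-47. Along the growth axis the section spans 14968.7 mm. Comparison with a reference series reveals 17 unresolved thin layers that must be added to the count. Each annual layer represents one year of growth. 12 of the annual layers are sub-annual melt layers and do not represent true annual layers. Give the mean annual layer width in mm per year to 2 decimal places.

0.97 mm per year

Correcting the raw count gives 15374 − 12 + 17 = 15379 true annual layers.
Extension rate ≈ 14968.7 / 15379 = 0.97 mm per year.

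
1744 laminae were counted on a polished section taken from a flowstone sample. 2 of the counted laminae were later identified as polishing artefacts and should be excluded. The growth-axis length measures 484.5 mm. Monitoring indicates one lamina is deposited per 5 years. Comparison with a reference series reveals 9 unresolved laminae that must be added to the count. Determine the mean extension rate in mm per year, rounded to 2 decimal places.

Correcting the raw count gives 1744 − 2 + 9 = 1751 true laminae.
1751 laminae at 5 years each span 1751 × 5 = 8755 years.
Extension rate ≈ 484.5 / 8755 = 0.06 mm per year.

0.06 mm per year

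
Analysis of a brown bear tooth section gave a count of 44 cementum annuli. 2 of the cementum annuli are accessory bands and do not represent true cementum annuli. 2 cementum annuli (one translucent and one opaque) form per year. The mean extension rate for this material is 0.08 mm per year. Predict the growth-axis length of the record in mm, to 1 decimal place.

1.7 mm

True cementum annulus count = 44 − 2 = 42.
42 cementum annuli at 2 per year is 42 / 2 = 21 years.
Length ≈ 0.08 × 21 = 1.7 mm.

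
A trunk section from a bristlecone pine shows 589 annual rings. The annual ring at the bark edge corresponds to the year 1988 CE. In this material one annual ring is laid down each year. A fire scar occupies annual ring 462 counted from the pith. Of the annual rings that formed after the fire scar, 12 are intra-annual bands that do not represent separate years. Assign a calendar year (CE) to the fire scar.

The fire scar sits at annual ring 462 from the pith, so 589 − 462 = 127 annual rings formed after it.
127 − 12 false = 115 true annual rings after the fire scar.
Counting back 115 years from 1988 CE places the fire scar in 1988 − 115 = 1873 CE.

1873 CE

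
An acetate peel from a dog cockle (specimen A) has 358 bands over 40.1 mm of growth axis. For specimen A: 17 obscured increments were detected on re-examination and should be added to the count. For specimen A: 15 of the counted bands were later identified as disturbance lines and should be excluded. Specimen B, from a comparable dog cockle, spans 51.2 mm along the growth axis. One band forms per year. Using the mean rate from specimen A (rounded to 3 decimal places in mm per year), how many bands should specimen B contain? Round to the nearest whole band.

Specimen A: correcting the raw count gives 358 − 15 + 17 = 360 true bands.
A: Mean rate = 40.1 mm / 360 years ≈ 0.111 mm per year.
B spans 51.2 / 0.111 = 461.26 years ≈ 461 bands.

461 bands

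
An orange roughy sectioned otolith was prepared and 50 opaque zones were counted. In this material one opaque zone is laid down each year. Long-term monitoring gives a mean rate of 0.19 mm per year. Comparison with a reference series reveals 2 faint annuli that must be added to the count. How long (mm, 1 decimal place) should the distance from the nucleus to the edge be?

True opaque zone count = 50 + 2 = 52.
Length ≈ 0.19 × 52 = 9.9 mm.

9.9 mm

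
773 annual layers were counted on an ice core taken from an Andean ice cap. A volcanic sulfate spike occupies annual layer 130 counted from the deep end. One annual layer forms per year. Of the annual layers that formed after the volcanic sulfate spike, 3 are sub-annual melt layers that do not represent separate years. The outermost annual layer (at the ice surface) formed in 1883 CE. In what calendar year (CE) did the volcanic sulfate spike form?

The volcanic sulfate spike sits at annual layer 130 from the deep end, so 773 − 130 = 643 annual layers formed after it.
Removing the 3 false annual layers leaves 643 − 3 = 640 true annual layers beyond the volcanic sulfate spike.
The annual layer at the ice surface is 1883 CE, so the volcanic sulfate spike dates to 1883 − 640 = 1243 CE.

1243 CE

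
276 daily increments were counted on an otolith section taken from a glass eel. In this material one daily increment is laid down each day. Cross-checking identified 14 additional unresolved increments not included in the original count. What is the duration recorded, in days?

True daily increment count = 276 + 14 = 290.
At one daily increment per day, that is 290 days.

290 days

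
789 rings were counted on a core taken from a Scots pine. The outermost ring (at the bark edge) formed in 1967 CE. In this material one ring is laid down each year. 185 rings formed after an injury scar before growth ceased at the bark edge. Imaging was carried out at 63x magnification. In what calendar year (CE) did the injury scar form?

1782 CE

185 rings formed after the injury scar.
Counting back 185 years from 1967 CE places the injury scar in 1967 − 185 = 1782 CE.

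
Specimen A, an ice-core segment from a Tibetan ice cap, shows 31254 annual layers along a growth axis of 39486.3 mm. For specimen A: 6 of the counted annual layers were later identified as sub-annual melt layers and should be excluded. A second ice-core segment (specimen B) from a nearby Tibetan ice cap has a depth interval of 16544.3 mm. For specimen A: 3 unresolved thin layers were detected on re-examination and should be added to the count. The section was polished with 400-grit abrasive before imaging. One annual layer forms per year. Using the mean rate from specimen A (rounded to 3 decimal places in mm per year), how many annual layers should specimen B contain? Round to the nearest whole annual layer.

13089 annual layers

Specimen A: adjusted count: 31254 − 6 + 3 = 31251 annual layers.
A: Extension rate ≈ 39486.3 / 31251 = 1.264 mm/yr.
B spans 16544.3 / 1.264 = 13088.84 years ≈ 13089 annual layers.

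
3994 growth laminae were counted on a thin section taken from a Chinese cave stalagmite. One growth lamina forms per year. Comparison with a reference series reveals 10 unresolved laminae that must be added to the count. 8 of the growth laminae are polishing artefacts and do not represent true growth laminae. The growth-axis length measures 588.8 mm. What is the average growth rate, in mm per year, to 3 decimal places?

Correcting the raw count gives 3994 − 8 + 10 = 3996 true growth laminae.
Extension rate ≈ 588.8 / 3996 = 0.147 mm per year.

0.147 mm per year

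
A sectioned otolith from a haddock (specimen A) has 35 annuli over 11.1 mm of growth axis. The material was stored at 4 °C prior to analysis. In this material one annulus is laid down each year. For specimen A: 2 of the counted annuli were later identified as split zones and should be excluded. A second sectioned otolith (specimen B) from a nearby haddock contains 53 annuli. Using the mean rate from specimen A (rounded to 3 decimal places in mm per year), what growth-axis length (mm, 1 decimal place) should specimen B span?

Specimen A: true annulus count = 35 − 2 = 33.
A: 11.1 mm over 33 years gives 11.1 / 33 ≈ 0.336 mm/year.
For B, 0.336 mm/year × 53 years = 17.8 mm.

17.8 mm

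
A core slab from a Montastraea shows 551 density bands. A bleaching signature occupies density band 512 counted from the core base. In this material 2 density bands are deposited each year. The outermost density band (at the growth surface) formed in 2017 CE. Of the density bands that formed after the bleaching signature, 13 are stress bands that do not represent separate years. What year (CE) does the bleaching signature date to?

The bleaching signature sits at density band 512 from the core base, so 551 − 512 = 39 density bands formed after it.
Excluding 13 false density bands: 39 − 13 = 26.
26 density bands at 2 per year is 26 / 2 = 13 years.
Counting back 13 years from 2017 CE places the bleaching signature in 2017 − 13 = 2004 CE.

2004 CE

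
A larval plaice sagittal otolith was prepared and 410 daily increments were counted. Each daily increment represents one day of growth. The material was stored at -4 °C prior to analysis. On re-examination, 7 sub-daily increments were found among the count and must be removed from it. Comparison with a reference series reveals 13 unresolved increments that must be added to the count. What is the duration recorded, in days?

416 days

Correcting the raw count gives 410 − 7 + 13 = 416 true daily increments.
With a one-to-one daily increment periodicity this is 416 days.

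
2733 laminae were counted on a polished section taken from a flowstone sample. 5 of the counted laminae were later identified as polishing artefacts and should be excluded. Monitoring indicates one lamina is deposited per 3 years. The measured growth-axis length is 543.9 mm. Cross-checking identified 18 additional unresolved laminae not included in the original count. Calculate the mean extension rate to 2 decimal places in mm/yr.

0.07 mm/yr

Adjusted count: 2733 − 5 + 18 = 2746 laminae.
Multiplying by 3 years per lamina: 2746 × 3 = 8238 years.
543.9 mm over 8238 years gives 543.9 / 8238 ≈ 0.07 mm/yr.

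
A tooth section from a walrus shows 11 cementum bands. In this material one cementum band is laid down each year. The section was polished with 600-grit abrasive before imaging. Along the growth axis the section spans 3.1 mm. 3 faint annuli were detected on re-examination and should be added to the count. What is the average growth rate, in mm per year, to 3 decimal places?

0.221 mm per year

Correcting the raw count gives 11 + 3 = 14 true cementum bands.
Extension rate ≈ 3.1 / 14 = 0.221 mm per year.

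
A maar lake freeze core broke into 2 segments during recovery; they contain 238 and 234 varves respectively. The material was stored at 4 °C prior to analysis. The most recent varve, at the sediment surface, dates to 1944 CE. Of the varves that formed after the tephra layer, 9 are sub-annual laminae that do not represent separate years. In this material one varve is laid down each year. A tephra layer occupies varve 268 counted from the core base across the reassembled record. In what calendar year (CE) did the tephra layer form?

1749 CE

Total varves = 238 + 234 = 472.
Between varve 268 and the sediment surface there are 472 − 268 = 204 varves.
Removing the 9 false varves leaves 204 − 9 = 195 true varves beyond the tephra layer.
Counting back 195 years from 1944 CE places the tephra layer in 1944 − 195 = 1749 CE.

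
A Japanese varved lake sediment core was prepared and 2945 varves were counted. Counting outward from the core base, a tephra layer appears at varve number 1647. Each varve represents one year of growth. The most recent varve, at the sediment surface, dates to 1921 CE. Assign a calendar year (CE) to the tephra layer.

2945 − 1647 = 1298 varves lie beyond the tephra layer toward the sediment surface.
Counting back 1298 years from 1921 CE places the tephra layer in 1921 − 1298 = 623 CE.

623 CE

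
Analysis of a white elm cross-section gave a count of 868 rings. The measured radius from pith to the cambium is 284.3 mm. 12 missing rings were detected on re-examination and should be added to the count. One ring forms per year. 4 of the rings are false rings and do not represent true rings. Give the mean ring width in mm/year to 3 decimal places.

Adjusted count: 868 − 4 + 12 = 876 rings.
284.3 mm over 876 years gives 284.3 / 876 ≈ 0.325 mm/year.

0.325 mm/year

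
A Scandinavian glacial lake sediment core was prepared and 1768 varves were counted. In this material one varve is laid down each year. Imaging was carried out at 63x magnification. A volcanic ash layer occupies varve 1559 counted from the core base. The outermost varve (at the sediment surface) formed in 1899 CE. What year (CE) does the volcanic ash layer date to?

Between varve 1559 and the sediment surface there are 1768 − 1559 = 209 varves.
Counting back 209 years from 1899 CE places the volcanic ash layer in 1899 − 209 = 1690 CE.

1690 CE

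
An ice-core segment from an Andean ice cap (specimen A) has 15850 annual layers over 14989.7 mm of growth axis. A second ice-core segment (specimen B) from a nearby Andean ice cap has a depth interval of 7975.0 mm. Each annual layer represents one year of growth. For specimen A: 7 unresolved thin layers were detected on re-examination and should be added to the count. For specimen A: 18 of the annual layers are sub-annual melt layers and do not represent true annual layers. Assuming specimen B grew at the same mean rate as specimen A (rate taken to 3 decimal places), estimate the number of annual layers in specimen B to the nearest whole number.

Specimen A: adjusted count: 15850 − 18 + 7 = 15839 annual layers.
A: 14989.7 mm over 15839 years gives 14989.7 / 15839 ≈ 0.946 mm/yr.
For B, 7975.0 / 0.946 = 8430.23 years ≈ 8430 annual layers.

8430 annual layers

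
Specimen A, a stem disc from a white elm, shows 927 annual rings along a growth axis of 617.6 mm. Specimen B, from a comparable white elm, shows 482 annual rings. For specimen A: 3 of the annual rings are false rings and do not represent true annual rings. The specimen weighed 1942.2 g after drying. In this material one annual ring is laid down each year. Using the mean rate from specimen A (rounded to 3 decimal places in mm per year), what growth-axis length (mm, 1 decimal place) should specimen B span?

322.0 mm

Specimen A: adjusted count: 927 − 3 = 924 annual rings.
A: Mean rate = 617.6 mm / 924 years ≈ 0.668 mm/yr.
For B, 0.668 mm/year × 482 years = 322.0 mm.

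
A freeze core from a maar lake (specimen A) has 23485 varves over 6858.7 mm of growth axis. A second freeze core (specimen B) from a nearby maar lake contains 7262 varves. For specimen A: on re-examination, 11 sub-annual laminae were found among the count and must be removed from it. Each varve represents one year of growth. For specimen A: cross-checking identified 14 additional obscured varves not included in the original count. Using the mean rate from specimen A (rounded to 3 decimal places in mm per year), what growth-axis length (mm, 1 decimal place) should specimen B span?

2120.5 mm

Specimen A: adjusted count: 23485 − 11 + 14 = 23488 varves.
A: 6858.7 mm over 23488 years gives 6858.7 / 23488 ≈ 0.292 mm per year.
B's length ≈ 0.292 × 7262 = 2120.5 mm.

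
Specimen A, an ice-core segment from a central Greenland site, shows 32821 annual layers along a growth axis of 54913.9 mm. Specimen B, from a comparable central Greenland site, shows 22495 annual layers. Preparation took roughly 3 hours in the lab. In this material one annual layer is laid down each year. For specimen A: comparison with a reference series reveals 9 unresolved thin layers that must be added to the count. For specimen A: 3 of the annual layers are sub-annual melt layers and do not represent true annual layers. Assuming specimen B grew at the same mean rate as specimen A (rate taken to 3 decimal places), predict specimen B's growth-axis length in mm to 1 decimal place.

37634.1 mm

Specimen A: true annual layer count = 32821 − 3 + 9 = 32827.
A: Mean rate = 54913.9 mm / 32827 years ≈ 1.673 mm per year.
B's length ≈ 1.673 × 22495 = 37634.1 mm.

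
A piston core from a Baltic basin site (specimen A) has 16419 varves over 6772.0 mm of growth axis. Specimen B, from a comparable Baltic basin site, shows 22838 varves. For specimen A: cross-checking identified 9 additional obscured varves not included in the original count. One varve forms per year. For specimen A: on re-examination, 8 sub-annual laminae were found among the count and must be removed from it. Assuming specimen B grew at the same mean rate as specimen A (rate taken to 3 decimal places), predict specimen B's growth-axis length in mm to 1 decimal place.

9409.3 mm

Specimen A: true varve count = 16419 − 8 + 9 = 16420.
A: 6772.0 mm over 16420 years gives 6772.0 / 16420 ≈ 0.412 mm/year.
B's length ≈ 0.412 × 22838 = 9409.3 mm.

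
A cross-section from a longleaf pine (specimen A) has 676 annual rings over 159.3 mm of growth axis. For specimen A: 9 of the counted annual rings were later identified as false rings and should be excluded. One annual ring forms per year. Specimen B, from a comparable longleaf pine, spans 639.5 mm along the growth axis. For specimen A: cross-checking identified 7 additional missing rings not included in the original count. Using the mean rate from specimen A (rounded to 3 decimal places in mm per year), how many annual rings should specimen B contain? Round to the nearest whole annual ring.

Specimen A: adjusted count: 676 − 9 + 7 = 674 annual rings.
A: Mean rate = 159.3 mm / 674 years ≈ 0.236 mm per year.
Specimen B: 639.5 mm / 0.236 mm per year = 2709.75 years ≈ 2710 annual rings.

2710 annual rings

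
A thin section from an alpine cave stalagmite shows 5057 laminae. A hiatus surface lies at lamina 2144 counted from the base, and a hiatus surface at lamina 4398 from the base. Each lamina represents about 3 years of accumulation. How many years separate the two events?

6762 yr

Separation: 4398 − 2144 = 2254 laminae.
Multiplying by 3 years per lamina: 2254 × 3 = 6762 years.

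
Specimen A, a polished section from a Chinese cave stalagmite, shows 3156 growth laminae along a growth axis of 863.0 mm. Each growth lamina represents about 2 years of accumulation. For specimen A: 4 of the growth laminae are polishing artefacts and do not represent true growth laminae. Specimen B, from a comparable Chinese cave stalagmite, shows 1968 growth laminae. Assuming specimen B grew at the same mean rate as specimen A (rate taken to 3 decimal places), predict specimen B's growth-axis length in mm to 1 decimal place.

539.2 mm

Specimen A: after corrections the count is 3156 − 4 = 3152 growth laminae.
Specimen A: 3152 growth laminae at 2 years each span 3152 × 2 = 6304 years.
A: 863.0 mm over 6304 years gives 863.0 / 6304 ≈ 0.137 mm/year.
Specimen B: 1968 growth laminae at 2 years each span 1968 × 2 = 3936 years. For B, 0.137 mm/year × 3936 years = 539.2 mm.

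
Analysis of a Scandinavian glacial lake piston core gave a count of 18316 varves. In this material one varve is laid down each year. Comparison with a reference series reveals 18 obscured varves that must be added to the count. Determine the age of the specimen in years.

Adjusted count: 18316 + 18 = 18334 varves.
At one varve per year, that is 18334 years.

18334 years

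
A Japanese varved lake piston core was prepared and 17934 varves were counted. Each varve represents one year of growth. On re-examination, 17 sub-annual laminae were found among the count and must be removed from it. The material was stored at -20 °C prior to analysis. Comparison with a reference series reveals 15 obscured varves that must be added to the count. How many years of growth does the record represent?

Adjusted count: 17934 − 17 + 15 = 17932 varves.
At one varve per year, that is 17932 years.

17932 yr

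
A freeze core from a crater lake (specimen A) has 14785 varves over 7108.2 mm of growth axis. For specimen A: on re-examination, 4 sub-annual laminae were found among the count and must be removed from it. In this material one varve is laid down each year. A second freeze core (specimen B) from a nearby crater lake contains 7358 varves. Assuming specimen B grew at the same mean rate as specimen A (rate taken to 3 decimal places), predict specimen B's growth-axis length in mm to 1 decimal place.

3539.2 mm

Specimen A: adjusted count: 14785 − 4 = 14781 varves.
A: Mean rate = 7108.2 mm / 14781 years ≈ 0.481 mm/year.
Length of B = 0.481 × 7358 = 3539.2 mm.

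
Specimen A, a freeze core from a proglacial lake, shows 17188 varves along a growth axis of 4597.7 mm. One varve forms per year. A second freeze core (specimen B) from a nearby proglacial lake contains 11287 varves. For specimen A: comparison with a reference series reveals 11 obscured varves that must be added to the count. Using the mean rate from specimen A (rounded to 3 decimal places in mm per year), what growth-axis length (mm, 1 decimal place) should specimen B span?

3013.6 mm

Specimen A: true varve count = 17188 + 11 = 17199.
A: Extension rate ≈ 4597.7 / 17199 = 0.267 mm/year.
Length of B = 0.267 × 11287 = 3013.6 mm.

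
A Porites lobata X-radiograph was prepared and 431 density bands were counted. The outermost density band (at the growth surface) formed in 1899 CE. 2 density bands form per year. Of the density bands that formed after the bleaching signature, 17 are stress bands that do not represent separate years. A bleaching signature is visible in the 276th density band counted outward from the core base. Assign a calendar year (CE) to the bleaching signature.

1830 CE

Between density band 276 and the growth surface there are 431 − 276 = 155 density bands.
Excluding 17 false density bands: 155 − 17 = 138.
With 2 density bands per year, 138 / 2 = 69 years.
1899 − 69 = 1830 CE.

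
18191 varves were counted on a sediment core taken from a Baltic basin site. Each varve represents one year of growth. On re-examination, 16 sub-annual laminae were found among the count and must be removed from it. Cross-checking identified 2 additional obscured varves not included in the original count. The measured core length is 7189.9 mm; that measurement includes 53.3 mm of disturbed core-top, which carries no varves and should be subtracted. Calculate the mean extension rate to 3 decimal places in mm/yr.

Adjusted count: 18191 − 16 + 2 = 18177 varves.
Net length = 7189.9 − 53.3 = 7136.6 mm.
Mean rate = 7136.6 mm / 18177 years ≈ 0.393 mm/yr.

0.393 mm/yr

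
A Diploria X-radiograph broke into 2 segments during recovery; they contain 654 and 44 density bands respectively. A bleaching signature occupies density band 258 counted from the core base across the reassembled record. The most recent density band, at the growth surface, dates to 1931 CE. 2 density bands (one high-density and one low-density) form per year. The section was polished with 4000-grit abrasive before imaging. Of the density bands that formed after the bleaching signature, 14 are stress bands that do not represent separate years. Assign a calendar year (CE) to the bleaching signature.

1718 CE

Total density bands = 654 + 44 = 698.
The bleaching signature sits at density band 258 from the core base, so 698 − 258 = 440 density bands formed after it.
440 − 14 false = 426 true density bands after the bleaching signature.
Dividing by 2 density bands per year: 426 / 2 = 213 years.
1931 − 213 = 1718 CE.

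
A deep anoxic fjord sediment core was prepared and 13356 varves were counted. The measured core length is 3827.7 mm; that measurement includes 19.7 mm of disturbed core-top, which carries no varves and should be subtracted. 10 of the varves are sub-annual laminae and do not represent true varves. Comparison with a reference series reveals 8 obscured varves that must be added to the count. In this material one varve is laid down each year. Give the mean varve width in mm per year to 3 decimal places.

0.285 mm per year

True varve count = 13356 − 10 + 8 = 13354.
Net length = 3827.7 − 19.7 = 3808.0 mm.
3808.0 mm over 13354 years gives 3808.0 / 13354 ≈ 0.285 mm per year.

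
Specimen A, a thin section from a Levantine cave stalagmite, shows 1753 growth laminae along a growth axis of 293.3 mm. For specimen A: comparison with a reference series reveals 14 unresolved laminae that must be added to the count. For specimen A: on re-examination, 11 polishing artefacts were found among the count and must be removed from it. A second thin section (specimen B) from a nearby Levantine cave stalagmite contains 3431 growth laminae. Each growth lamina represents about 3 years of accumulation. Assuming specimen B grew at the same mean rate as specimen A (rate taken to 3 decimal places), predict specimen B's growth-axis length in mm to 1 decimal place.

Specimen A: true growth lamina count = 1753 − 11 + 14 = 1756.
Specimen A: 1756 growth laminae at 3 years each span 1756 × 3 = 5268 years.
A: Mean rate = 293.3 mm / 5268 years ≈ 0.056 mm per year.
Specimen B: multiplying by 3 years per growth lamina: 3431 × 3 = 10293 years. For B, 0.056 mm/year × 10293 years = 576.4 mm.

576.4 mm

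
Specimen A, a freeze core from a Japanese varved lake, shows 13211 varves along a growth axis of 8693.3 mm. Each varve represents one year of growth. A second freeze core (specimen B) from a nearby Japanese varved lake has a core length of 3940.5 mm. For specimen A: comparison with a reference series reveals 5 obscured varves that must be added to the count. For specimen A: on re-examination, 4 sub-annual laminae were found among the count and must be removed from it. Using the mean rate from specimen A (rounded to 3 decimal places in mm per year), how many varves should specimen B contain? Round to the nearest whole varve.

5989 varves

Specimen A: after corrections the count is 13211 − 4 + 5 = 13212 varves.
A: Mean rate = 8693.3 mm / 13212 years ≈ 0.658 mm/year.
Specimen B: 3940.5 mm / 0.658 mm per year = 5988.60 years ≈ 5989 varves.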